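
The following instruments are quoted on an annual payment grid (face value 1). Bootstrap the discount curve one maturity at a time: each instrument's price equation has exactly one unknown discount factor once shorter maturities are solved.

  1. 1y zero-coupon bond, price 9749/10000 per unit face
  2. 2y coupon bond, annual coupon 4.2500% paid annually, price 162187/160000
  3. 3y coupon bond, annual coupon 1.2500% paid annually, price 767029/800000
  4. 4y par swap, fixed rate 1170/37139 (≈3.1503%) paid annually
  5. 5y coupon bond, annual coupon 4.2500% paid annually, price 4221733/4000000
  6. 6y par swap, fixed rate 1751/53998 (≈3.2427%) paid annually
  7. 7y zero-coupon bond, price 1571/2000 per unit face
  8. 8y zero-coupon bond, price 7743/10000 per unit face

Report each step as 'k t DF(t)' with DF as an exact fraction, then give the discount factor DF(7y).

step 1 [1y] zero: DF = P = 9749/10000 ≈ 0.974900
step 2 [2y] bond c/1=17/400: DF=(162187/160000 − 17/400·(0.974900))/(1+17/400) = 4663/5000 ≈ 0.932600
step 3 [3y] bond c/1=1/80: DF=(767029/800000 − 1/80·(0.974900+0.932600))/(1+1/80) = 4617/5000 ≈ 0.923400
step 4 [4y] swap r/1=1170/37139: DF=(1 − 1170/37139·(0.974900+0.932600+0.923400))/(1+1170/37139) = 883/1000 ≈ 0.883000
step 5 [5y] bond c/1=17/400: DF=(4221733/4000000 − 17/400·(0.974900+0.932600+0.923400+0.883000))/(1+17/400) = 861/1000 ≈ 0.861000
step 6 [6y] swap r/1=1751/53998: DF=(1 − 1751/53998·(0.974900+0.932600+0.923400+0.883000+0.861000))/(1+1751/53998) = 8249/10000 ≈ 0.824900
step 7 [7y] zero: DF = P = 1571/2000 ≈ 0.785500
step 8 [8y] zero: DF = P = 7743/10000 ≈ 0.774300

1 1 9749/10000
2 2 4663/5000
3 3 4617/5000
4 4 883/1000
5 5 861/1000
6 6 8249/10000
7 7 1571/2000
8 8 7743/10000
DF(7y) = 1571/2000 ≈ 0.785500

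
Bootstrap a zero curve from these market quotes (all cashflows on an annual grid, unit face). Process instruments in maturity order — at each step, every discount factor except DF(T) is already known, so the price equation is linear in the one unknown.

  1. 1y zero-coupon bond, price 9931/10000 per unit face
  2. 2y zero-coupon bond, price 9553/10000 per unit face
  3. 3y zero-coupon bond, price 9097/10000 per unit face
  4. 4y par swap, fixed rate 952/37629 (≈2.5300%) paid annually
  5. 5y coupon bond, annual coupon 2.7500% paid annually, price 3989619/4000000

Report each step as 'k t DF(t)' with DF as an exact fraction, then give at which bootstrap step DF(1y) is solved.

1 1 9931/10000
2 2 9553/10000
3 3 9097/10000
4 4 1131/1250
5 5 87/100
DF(1y) is solved at step 1

step 1 [1y] zero: DF = P = 9931/10000 ≈ 0.993100
step 2 [2y] zero: DF = P = 9553/10000 ≈ 0.955300
step 3 [3y] zero: DF = P = 9097/10000 ≈ 0.909700
step 4 [4y] swap r/1=952/37629: DF=(1 − 952/37629·(0.993100+0.955300+0.909700))/(1+952/37629) = 1131/1250 ≈ 0.904800
step 5 [5y] bond c/1=11/400: DF=(3989619/4000000 − 11/400·(0.993100+0.955300+0.909700+0.904800))/(1+11/400) = 87/100 ≈ 0.870000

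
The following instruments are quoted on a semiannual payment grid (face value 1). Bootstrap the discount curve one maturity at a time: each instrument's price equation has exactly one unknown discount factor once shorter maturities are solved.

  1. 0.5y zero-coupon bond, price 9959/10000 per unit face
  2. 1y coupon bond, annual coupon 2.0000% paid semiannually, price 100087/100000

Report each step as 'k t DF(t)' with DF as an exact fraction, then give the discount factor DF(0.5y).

step 1 [0.5y] zero: DF = P = 9959/10000 ≈ 0.995900
step 2 [1y] bond c/2=1/100: DF=(100087/100000 − 1/100·(0.995900))/(1+1/100) = 9811/10000 ≈ 0.981100

1 1/2 9959/10000
2 1 9811/10000
DF(0.5y) = 9959/10000 ≈ 0.995900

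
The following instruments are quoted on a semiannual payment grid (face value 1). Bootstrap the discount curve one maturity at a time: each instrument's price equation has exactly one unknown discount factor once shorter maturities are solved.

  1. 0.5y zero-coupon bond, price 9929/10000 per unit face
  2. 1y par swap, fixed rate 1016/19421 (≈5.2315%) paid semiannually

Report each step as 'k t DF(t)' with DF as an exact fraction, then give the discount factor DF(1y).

1 1/2 9929/10000
2 1 2373/2500
DF(1y) = 2373/2500 ≈ 0.949200

step 1 [0.5y] zero: DF = P = 9929/10000 ≈ 0.992900
step 2 [1y] swap r/2=508/19421: DF=(1 − 508/19421·(0.992900))/(1+508/19421) = 2373/2500 ≈ 0.949200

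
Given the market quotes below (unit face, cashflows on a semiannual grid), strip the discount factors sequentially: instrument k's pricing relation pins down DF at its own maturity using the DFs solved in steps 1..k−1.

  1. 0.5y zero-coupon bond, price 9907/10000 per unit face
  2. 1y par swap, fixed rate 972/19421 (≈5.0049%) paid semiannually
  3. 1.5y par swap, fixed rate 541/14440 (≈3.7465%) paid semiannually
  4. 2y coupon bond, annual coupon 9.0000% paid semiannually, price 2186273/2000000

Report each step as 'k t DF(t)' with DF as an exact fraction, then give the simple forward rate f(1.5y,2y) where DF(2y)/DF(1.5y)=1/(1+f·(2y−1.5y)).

1 1/2 9907/10000
2 1 4757/5000
3 3/2 9459/10000
4 2 9217/10000
f(1.5y,2y) = ((9459/10000)/(9217/10000) − 1)/(1/2) = 484/9217 ≈ 5.2512%

step 1 [0.5y] zero: DF = P = 9907/10000 ≈ 0.990700
step 2 [1y] swap r/2=486/19421: DF=(1 − 486/19421·(0.990700))/(1+486/19421) = 4757/5000 ≈ 0.951400
step 3 [1.5y] swap r/2=541/28880: DF=(1 − 541/28880·(0.990700+0.951400))/(1+541/28880) = 9459/10000 ≈ 0.945900
step 4 [2y] bond c/2=9/200: DF=(2186273/2000000 − 9/200·(0.990700+0.951400+0.945900))/(1+9/200) = 9217/10000 ≈ 0.921700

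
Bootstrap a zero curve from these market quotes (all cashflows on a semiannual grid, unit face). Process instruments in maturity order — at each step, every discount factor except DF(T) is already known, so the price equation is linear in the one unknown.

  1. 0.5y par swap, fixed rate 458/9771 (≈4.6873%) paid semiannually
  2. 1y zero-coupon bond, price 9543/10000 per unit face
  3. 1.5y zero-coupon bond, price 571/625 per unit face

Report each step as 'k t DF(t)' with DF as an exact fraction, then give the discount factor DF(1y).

step 1 [0.5y] swap r/2=229/9771: DF=(1 − 229/9771·(0))/(1+229/9771) = 9771/10000 ≈ 0.977100
step 2 [1y] zero: DF = P = 9543/10000 ≈ 0.954300
step 3 [1.5y] zero: DF = P = 571/625 ≈ 0.913600

1 1/2 9771/10000
2 1 9543/10000
3 3/2 571/625
DF(1y) = 9543/10000 ≈ 0.954300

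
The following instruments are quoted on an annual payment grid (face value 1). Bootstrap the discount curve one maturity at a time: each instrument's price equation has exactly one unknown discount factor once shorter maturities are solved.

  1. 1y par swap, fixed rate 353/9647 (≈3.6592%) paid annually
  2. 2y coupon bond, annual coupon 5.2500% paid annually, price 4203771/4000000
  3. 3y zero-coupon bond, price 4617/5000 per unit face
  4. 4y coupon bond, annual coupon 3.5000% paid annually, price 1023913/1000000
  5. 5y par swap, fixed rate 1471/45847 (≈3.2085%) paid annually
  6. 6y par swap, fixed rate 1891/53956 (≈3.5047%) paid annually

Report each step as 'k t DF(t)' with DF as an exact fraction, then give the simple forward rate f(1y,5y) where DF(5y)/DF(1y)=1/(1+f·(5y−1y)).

step 1 [1y] swap r/1=353/9647: DF=(1 − 353/9647·(0))/(1+353/9647) = 9647/10000 ≈ 0.964700
step 2 [2y] bond c/1=21/400: DF=(4203771/4000000 − 21/400·(0.964700))/(1+21/400) = 594/625 ≈ 0.950400
step 3 [3y] zero: DF = P = 4617/5000 ≈ 0.923400
step 4 [4y] bond c/1=7/200: DF=(1023913/1000000 − 7/200·(0.964700+0.950400+0.923400))/(1+7/200) = 8933/10000 ≈ 0.893300
step 5 [5y] swap r/1=1471/45847: DF=(1 − 1471/45847·(0.964700+0.950400+0.923400+0.893300))/(1+1471/45847) = 8529/10000 ≈ 0.852900
step 6 [6y] swap r/1=1891/53956: DF=(1 − 1891/53956·(0.964700+0.950400+0.923400+0.893300+0.852900))/(1+1891/53956) = 8109/10000 ≈ 0.810900

1 1 9647/10000
2 2 594/625
3 3 4617/5000
4 4 8933/10000
5 5 8529/10000
6 6 8109/10000
f(1y,5y) = ((9647/10000)/(8529/10000) − 1)/(4) = 559/17058 ≈ 3.2771%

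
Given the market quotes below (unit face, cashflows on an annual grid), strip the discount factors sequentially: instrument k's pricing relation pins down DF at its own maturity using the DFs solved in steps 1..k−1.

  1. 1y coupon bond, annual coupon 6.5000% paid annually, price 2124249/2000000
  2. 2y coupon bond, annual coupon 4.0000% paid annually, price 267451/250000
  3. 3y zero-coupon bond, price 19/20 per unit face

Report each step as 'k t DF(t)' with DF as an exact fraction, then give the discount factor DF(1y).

1 1 9973/10000
2 2 9903/10000
3 3 19/20
DF(1y) = 9973/10000 ≈ 0.997300

step 1 [1y] bond c/1=13/200: DF=(2124249/2000000 − 13/200·(0))/(1+13/200) = 9973/10000 ≈ 0.997300
step 2 [2y] bond c/1=1/25: DF=(267451/250000 − 1/25·(0.997300))/(1+1/25) = 9903/10000 ≈ 0.990300
step 3 [3y] zero: DF = P = 19/20 ≈ 0.950000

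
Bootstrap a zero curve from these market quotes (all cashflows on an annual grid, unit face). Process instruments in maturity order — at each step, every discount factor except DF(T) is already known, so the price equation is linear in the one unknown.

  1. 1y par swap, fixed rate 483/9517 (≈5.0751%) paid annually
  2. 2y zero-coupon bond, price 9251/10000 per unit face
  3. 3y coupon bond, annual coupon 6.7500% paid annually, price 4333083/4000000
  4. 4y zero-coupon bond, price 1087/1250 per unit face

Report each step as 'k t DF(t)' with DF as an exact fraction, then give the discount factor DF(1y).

1 1 9517/10000
2 2 9251/10000
3 3 8961/10000
4 4 1087/1250
DF(1y) = 9517/10000 ≈ 0.951700

step 1 [1y] swap r/1=483/9517: DF=(1 − 483/9517·(0))/(1+483/9517) = 9517/10000 ≈ 0.951700
step 2 [2y] zero: DF = P = 9251/10000 ≈ 0.925100
step 3 [3y] bond c/1=27/400: DF=(4333083/4000000 − 27/400·(0.951700+0.925100))/(1+27/400) = 8961/10000 ≈ 0.896100
step 4 [4y] zero: DF = P = 1087/1250 ≈ 0.869600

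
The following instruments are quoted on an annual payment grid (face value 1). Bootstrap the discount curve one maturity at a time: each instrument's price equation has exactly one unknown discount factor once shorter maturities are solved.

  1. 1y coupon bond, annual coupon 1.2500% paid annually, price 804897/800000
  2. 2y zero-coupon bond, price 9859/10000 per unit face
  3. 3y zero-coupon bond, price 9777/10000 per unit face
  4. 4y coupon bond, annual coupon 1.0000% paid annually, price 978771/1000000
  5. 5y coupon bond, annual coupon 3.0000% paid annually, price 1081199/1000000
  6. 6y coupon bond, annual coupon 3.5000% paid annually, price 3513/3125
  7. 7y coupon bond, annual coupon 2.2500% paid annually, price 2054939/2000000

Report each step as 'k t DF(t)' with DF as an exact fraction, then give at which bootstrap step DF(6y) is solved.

step 1 [1y] bond c/1=1/80: DF=(804897/800000 − 1/80·(0))/(1+1/80) = 9937/10000 ≈ 0.993700
step 2 [2y] zero: DF = P = 9859/10000 ≈ 0.985900
step 3 [3y] zero: DF = P = 9777/10000 ≈ 0.977700
step 4 [4y] bond c/1=1/100: DF=(978771/1000000 − 1/100·(0.993700+0.985900+0.977700))/(1+1/100) = 4699/5000 ≈ 0.939800
step 5 [5y] bond c/1=3/100: DF=(1081199/1000000 − 3/100·(0.993700+0.985900+0.977700+0.939800))/(1+3/100) = 4681/5000 ≈ 0.936200
step 6 [6y] bond c/1=7/200: DF=(3513/3125 − 7/200·(0.993700+0.985900+0.977700+0.939800+0.936200))/(1+7/200) = 9227/10000 ≈ 0.922700
step 7 [7y] bond c/1=9/400: DF=(2054939/2000000 − 9/400·(0.993700+0.985900+0.977700+0.939800+0.936200+0.922700))/(1+9/400) = 4391/5000 ≈ 0.878200

1 1 9937/10000
2 2 9859/10000
3 3 9777/10000
4 4 4699/5000
5 5 4681/5000
6 6 9227/10000
7 7 4391/5000
DF(6y) is solved at step 6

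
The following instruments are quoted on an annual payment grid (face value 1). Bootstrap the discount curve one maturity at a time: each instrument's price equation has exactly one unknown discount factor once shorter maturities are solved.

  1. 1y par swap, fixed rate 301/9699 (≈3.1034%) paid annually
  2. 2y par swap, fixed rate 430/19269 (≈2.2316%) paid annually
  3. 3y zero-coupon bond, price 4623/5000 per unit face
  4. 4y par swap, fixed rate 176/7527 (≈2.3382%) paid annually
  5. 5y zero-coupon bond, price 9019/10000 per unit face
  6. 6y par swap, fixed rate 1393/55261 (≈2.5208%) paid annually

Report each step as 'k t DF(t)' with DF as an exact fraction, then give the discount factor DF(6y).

step 1 [1y] swap r/1=301/9699: DF=(1 − 301/9699·(0))/(1+301/9699) = 9699/10000 ≈ 0.969900
step 2 [2y] swap r/1=430/19269: DF=(1 − 430/19269·(0.969900))/(1+430/19269) = 957/1000 ≈ 0.957000
step 3 [3y] zero: DF = P = 4623/5000 ≈ 0.924600
step 4 [4y] swap r/1=176/7527: DF=(1 − 176/7527·(0.969900+0.957000+0.924600))/(1+176/7527) = 114/125 ≈ 0.912000
step 5 [5y] zero: DF = P = 9019/10000 ≈ 0.901900
step 6 [6y] swap r/1=1393/55261: DF=(1 − 1393/55261·(0.969900+0.957000+0.924600+0.912000+0.901900))/(1+1393/55261) = 8607/10000 ≈ 0.860700

1 1 9699/10000
2 2 957/1000
3 3 4623/5000
4 4 114/125
5 5 9019/10000
6 6 8607/10000
DF(6y) = 8607/10000 ≈ 0.860700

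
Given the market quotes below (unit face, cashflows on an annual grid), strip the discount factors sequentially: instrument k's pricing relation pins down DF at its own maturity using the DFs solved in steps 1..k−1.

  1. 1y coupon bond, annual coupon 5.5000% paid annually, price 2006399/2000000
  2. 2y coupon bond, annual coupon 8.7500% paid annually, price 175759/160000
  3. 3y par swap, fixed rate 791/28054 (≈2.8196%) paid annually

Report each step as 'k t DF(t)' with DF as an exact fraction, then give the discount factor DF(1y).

step 1 [1y] bond c/1=11/200: DF=(2006399/2000000 − 11/200·(0))/(1+11/200) = 9509/10000 ≈ 0.950900
step 2 [2y] bond c/1=7/80: DF=(175759/160000 − 7/80·(0.950900))/(1+7/80) = 1167/1250 ≈ 0.933600
step 3 [3y] swap r/1=791/28054: DF=(1 − 791/28054·(0.950900+0.933600))/(1+791/28054) = 9209/10000 ≈ 0.920900

1 1 9509/10000
2 2 1167/1250
3 3 9209/10000
DF(1y) = 9509/10000 ≈ 0.950900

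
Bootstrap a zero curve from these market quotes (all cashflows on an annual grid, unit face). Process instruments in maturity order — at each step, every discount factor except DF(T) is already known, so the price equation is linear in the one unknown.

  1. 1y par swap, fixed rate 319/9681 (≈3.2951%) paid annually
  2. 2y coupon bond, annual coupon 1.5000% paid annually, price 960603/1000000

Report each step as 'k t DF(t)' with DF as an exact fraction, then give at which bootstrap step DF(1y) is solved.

step 1 [1y] swap r/1=319/9681: DF=(1 − 319/9681·(0))/(1+319/9681) = 9681/10000 ≈ 0.968100
step 2 [2y] bond c/1=3/200: DF=(960603/1000000 − 3/200·(0.968100))/(1+3/200) = 9321/10000 ≈ 0.932100

1 1 9681/10000
2 2 9321/10000
DF(1y) is solved at step 1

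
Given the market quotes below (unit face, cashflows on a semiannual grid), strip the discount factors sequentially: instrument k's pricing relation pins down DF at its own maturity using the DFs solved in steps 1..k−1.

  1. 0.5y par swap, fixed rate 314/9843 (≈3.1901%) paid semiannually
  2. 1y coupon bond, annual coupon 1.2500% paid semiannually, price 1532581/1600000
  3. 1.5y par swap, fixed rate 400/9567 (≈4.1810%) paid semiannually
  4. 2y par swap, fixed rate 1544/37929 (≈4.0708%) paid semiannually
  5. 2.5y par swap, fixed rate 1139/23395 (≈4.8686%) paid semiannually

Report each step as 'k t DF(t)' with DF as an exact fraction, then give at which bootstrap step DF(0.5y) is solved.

step 1 [0.5y] swap r/2=157/9843: DF=(1 − 157/9843·(0))/(1+157/9843) = 9843/10000 ≈ 0.984300
step 2 [1y] bond c/2=1/160: DF=(1532581/1600000 − 1/160·(0.984300))/(1+1/160) = 4729/5000 ≈ 0.945800
step 3 [1.5y] swap r/2=200/9567: DF=(1 − 200/9567·(0.984300+0.945800))/(1+200/9567) = 47/50 ≈ 0.940000
step 4 [2y] swap r/2=772/37929: DF=(1 − 772/37929·(0.984300+0.945800+0.940000))/(1+772/37929) = 2307/2500 ≈ 0.922800
step 5 [2.5y] swap r/2=1139/46790: DF=(1 − 1139/46790·(0.984300+0.945800+0.940000+0.922800))/(1+1139/46790) = 8861/10000 ≈ 0.886100

1 1/2 9843/10000
2 1 4729/5000
3 3/2 47/50
4 2 2307/2500
5 5/2 8861/10000
DF(0.5y) is solved at step 1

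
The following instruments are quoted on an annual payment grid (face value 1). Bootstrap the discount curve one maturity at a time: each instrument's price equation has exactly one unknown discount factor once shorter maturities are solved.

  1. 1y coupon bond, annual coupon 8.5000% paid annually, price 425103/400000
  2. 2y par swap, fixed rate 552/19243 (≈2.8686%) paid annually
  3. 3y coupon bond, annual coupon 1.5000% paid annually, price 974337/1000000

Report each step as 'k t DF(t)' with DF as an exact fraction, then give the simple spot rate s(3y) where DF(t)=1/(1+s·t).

1 1 1959/2000
2 2 1181/1250
3 3 1863/2000
s(3y) = (1/(1863/2000) − 1)/(3) = 137/5589 ≈ 2.4512%

step 1 [1y] bond c/1=17/200: DF=(425103/400000 − 17/200·(0))/(1+17/200) = 1959/2000 ≈ 0.979500
step 2 [2y] swap r/1=552/19243: DF=(1 − 552/19243·(0.979500))/(1+552/19243) = 1181/1250 ≈ 0.944800
step 3 [3y] bond c/1=3/200: DF=(974337/1000000 − 3/200·(0.979500+0.944800))/(1+3/200) = 1863/2000 ≈ 0.931500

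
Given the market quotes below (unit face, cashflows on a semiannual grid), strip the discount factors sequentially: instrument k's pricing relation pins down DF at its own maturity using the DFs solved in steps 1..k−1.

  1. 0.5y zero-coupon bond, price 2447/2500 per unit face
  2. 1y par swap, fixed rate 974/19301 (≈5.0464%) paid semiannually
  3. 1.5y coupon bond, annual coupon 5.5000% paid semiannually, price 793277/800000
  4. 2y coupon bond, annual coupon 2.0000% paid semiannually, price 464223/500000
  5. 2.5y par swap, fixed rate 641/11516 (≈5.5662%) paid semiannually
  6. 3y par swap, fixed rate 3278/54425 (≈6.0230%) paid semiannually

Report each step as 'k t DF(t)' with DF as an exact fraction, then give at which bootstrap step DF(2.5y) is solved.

step 1 [0.5y] zero: DF = P = 2447/2500 ≈ 0.978800
step 2 [1y] swap r/2=487/19301: DF=(1 − 487/19301·(0.978800))/(1+487/19301) = 9513/10000 ≈ 0.951300
step 3 [1.5y] bond c/2=11/400: DF=(793277/800000 − 11/400·(0.978800+0.951300))/(1+11/400) = 4567/5000 ≈ 0.913400
step 4 [2y] bond c/2=1/100: DF=(464223/500000 − 1/100·(0.978800+0.951300+0.913400))/(1+1/100) = 8911/10000 ≈ 0.891100
step 5 [2.5y] swap r/2=641/23032: DF=(1 − 641/23032·(0.978800+0.951300+0.913400+0.891100))/(1+641/23032) = 4359/5000 ≈ 0.871800
step 6 [3y] swap r/2=1639/54425: DF=(1 − 1639/54425·(0.978800+0.951300+0.913400+0.891100+0.871800))/(1+1639/54425) = 8361/10000 ≈ 0.836100

1 1/2 2447/2500
2 1 9513/10000
3 3/2 4567/5000
4 2 8911/10000
5 5/2 4359/5000
6 3 8361/10000
DF(2.5y) is solved at step 5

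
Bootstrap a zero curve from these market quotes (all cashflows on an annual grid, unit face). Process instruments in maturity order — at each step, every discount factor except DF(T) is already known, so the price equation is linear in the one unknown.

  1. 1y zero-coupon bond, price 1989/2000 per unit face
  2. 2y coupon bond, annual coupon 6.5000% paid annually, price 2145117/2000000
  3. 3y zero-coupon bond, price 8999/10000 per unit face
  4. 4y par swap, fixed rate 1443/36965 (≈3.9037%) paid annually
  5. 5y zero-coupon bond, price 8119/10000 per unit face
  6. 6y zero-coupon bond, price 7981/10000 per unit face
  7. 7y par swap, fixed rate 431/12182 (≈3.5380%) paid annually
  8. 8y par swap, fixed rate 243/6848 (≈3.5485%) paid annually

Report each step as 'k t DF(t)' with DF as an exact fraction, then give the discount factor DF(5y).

step 1 [1y] zero: DF = P = 1989/2000 ≈ 0.994500
step 2 [2y] bond c/1=13/200: DF=(2145117/2000000 − 13/200·(0.994500))/(1+13/200) = 1183/1250 ≈ 0.946400
step 3 [3y] zero: DF = P = 8999/10000 ≈ 0.899900
step 4 [4y] swap r/1=1443/36965: DF=(1 − 1443/36965·(0.994500+0.946400+0.899900))/(1+1443/36965) = 8557/10000 ≈ 0.855700
step 5 [5y] zero: DF = P = 8119/10000 ≈ 0.811900
step 6 [6y] zero: DF = P = 7981/10000 ≈ 0.798100
step 7 [7y] swap r/1=431/12182: DF=(1 − 431/12182·(0.994500+0.946400+0.899900+0.855700+0.811900+0.798100))/(1+431/12182) = 1569/2000 ≈ 0.784500
step 8 [8y] swap r/1=243/6848: DF=(1 − 243/6848·(0.994500+0.946400+0.899900+0.855700+0.811900+0.798100+0.784500))/(1+243/6848) = 757/1000 ≈ 0.757000

1 1 1989/2000
2 2 1183/1250
3 3 8999/10000
4 4 8557/10000
5 5 8119/10000
6 6 7981/10000
7 7 1569/2000
8 8 757/1000
DF(5y) = 8119/10000 ≈ 0.811900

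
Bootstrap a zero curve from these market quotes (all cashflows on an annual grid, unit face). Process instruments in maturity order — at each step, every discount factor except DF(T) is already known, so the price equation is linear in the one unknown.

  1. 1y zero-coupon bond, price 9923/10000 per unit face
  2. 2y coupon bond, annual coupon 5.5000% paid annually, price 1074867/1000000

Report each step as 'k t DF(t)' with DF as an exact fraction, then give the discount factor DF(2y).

step 1 [1y] zero: DF = P = 9923/10000 ≈ 0.992300
step 2 [2y] bond c/1=11/200: DF=(1074867/1000000 − 11/200·(0.992300))/(1+11/200) = 9671/10000 ≈ 0.967100

1 1 9923/10000
2 2 9671/10000
DF(2y) = 9671/10000 ≈ 0.967100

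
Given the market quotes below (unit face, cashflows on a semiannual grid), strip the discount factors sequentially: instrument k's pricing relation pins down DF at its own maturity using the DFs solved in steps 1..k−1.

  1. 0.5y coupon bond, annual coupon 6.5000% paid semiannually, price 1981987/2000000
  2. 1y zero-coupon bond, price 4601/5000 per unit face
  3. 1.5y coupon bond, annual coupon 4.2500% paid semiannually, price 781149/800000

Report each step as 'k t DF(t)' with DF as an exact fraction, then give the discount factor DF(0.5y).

1 1/2 4799/5000
2 1 4601/5000
3 3/2 917/1000
DF(0.5y) = 4799/5000 ≈ 0.959800

step 1 [0.5y] bond c/2=13/400: DF=(1981987/2000000 − 13/400·(0))/(1+13/400) = 4799/5000 ≈ 0.959800
step 2 [1y] zero: DF = P = 4601/5000 ≈ 0.920200
step 3 [1.5y] bond c/2=17/800: DF=(781149/800000 − 17/800·(0.959800+0.920200))/(1+17/800) = 917/1000 ≈ 0.917000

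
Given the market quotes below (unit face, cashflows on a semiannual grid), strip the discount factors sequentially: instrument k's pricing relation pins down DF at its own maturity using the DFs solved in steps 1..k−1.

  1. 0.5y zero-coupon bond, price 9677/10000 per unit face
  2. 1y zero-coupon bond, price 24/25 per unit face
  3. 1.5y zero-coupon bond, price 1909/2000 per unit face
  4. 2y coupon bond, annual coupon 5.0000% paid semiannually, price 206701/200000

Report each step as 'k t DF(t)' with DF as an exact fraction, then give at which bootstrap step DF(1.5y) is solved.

1 1/2 9677/10000
2 1 24/25
3 3/2 1909/2000
4 2 469/500
DF(1.5y) is solved at step 3

step 1 [0.5y] zero: DF = P = 9677/10000 ≈ 0.967700
step 2 [1y] zero: DF = P = 24/25 ≈ 0.960000
step 3 [1.5y] zero: DF = P = 1909/2000 ≈ 0.954500
step 4 [2y] bond c/2=1/40: DF=(206701/200000 − 1/40·(0.967700+0.960000+0.954500))/(1+1/40) = 469/500 ≈ 0.938000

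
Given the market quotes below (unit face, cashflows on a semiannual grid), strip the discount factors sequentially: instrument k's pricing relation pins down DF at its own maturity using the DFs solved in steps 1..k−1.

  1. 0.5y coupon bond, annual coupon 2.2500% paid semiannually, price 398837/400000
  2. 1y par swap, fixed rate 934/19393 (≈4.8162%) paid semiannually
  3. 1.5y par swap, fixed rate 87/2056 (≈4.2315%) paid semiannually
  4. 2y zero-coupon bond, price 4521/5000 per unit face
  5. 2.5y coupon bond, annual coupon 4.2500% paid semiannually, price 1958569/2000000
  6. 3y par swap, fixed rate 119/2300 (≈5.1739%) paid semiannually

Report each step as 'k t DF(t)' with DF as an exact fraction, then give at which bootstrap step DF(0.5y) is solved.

step 1 [0.5y] bond c/2=9/800: DF=(398837/400000 − 9/800·(0))/(1+9/800) = 493/500 ≈ 0.986000
step 2 [1y] swap r/2=467/19393: DF=(1 − 467/19393·(0.986000))/(1+467/19393) = 9533/10000 ≈ 0.953300
step 3 [1.5y] swap r/2=87/4112: DF=(1 − 87/4112·(0.986000+0.953300))/(1+87/4112) = 9391/10000 ≈ 0.939100
step 4 [2y] zero: DF = P = 4521/5000 ≈ 0.904200
step 5 [2.5y] bond c/2=17/800: DF=(1958569/2000000 − 17/800·(0.986000+0.953300+0.939100+0.904200))/(1+17/800) = 4401/5000 ≈ 0.880200
step 6 [3y] swap r/2=119/4600: DF=(1 − 119/4600·(0.986000+0.953300+0.939100+0.904200+0.880200))/(1+119/4600) = 2143/2500 ≈ 0.857200

1 1/2 493/500
2 1 9533/10000
3 3/2 9391/10000
4 2 4521/5000
5 5/2 4401/5000
6 3 2143/2500
DF(0.5y) is solved at step 1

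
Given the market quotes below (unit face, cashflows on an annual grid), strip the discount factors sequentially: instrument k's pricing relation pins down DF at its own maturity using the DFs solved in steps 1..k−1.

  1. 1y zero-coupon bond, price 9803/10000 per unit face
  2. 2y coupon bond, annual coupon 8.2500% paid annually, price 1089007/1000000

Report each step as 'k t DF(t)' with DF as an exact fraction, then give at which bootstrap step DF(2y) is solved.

step 1 [1y] zero: DF = P = 9803/10000 ≈ 0.980300
step 2 [2y] bond c/1=33/400: DF=(1089007/1000000 − 33/400·(0.980300))/(1+33/400) = 9313/10000 ≈ 0.931300

1 1 9803/10000
2 2 9313/10000
DF(2y) is solved at step 2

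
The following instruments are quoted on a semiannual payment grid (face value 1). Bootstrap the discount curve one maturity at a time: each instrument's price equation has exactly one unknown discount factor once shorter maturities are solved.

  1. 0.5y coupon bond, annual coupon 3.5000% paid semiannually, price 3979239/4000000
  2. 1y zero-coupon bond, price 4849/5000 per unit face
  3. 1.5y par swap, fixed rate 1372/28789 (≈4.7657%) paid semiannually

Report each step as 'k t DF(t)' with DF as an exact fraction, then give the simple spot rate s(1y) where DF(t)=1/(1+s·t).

step 1 [0.5y] bond c/2=7/400: DF=(3979239/4000000 − 7/400·(0))/(1+7/400) = 9777/10000 ≈ 0.977700
step 2 [1y] zero: DF = P = 4849/5000 ≈ 0.969800
step 3 [1.5y] swap r/2=686/28789: DF=(1 − 686/28789·(0.977700+0.969800))/(1+686/28789) = 4657/5000 ≈ 0.931400

1 1/2 9777/10000
2 1 4849/5000
3 3/2 4657/5000
s(1y) = (1/(4849/5000) − 1)/(1) = 151/4849 ≈ 3.1140%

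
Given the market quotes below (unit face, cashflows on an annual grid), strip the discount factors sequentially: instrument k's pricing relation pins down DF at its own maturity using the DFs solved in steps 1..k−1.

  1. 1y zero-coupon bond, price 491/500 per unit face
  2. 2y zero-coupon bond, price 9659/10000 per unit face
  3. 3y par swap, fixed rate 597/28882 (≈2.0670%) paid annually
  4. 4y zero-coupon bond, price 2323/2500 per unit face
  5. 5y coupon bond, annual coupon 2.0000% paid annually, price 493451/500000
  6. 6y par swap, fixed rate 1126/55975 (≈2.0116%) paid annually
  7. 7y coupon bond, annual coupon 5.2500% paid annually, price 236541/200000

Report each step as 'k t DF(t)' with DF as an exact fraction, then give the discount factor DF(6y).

step 1 [1y] zero: DF = P = 491/500 ≈ 0.982000
step 2 [2y] zero: DF = P = 9659/10000 ≈ 0.965900
step 3 [3y] swap r/1=597/28882: DF=(1 − 597/28882·(0.982000+0.965900))/(1+597/28882) = 9403/10000 ≈ 0.940300
step 4 [4y] zero: DF = P = 2323/2500 ≈ 0.929200
step 5 [5y] bond c/1=1/50: DF=(493451/500000 − 1/50·(0.982000+0.965900+0.940300+0.929200))/(1+1/50) = 8927/10000 ≈ 0.892700
step 6 [6y] swap r/1=1126/55975: DF=(1 − 1126/55975·(0.982000+0.965900+0.940300+0.929200+0.892700))/(1+1126/55975) = 4437/5000 ≈ 0.887400
step 7 [7y] bond c/1=21/400: DF=(236541/200000 − 21/400·(0.982000+0.965900+0.940300+0.929200+0.892700+0.887400))/(1+21/400) = 1689/2000 ≈ 0.844500

1 1 491/500
2 2 9659/10000
3 3 9403/10000
4 4 2323/2500
5 5 8927/10000
6 6 4437/5000
7 7 1689/2000
DF(6y) = 4437/5000 ≈ 0.887400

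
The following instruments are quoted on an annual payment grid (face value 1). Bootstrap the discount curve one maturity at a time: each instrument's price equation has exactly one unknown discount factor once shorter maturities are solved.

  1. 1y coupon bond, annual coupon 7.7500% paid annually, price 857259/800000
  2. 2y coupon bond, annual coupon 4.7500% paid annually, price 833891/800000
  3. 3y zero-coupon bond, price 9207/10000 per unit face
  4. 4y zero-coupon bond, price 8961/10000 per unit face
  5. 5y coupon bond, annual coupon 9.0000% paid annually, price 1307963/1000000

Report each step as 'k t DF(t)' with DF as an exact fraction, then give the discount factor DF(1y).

step 1 [1y] bond c/1=31/400: DF=(857259/800000 − 31/400·(0))/(1+31/400) = 1989/2000 ≈ 0.994500
step 2 [2y] bond c/1=19/400: DF=(833891/800000 − 19/400·(0.994500))/(1+19/400) = 19/20 ≈ 0.950000
step 3 [3y] zero: DF = P = 9207/10000 ≈ 0.920700
step 4 [4y] zero: DF = P = 8961/10000 ≈ 0.896100
step 5 [5y] bond c/1=9/100: DF=(1307963/1000000 − 9/100·(0.994500+0.950000+0.920700+0.896100))/(1+9/100) = 4447/5000 ≈ 0.889400

1 1 1989/2000
2 2 19/20
3 3 9207/10000
4 4 8961/10000
5 5 4447/5000
DF(1y) = 1989/2000 ≈ 0.994500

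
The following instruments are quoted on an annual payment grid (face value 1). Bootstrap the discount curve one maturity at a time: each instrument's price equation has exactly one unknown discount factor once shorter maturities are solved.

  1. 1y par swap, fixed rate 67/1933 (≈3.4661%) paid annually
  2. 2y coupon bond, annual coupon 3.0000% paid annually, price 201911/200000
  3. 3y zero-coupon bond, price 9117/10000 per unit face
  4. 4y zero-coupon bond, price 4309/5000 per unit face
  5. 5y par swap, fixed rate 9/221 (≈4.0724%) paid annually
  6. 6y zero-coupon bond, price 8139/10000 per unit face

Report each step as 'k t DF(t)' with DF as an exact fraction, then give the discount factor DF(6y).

step 1 [1y] swap r/1=67/1933: DF=(1 − 67/1933·(0))/(1+67/1933) = 1933/2000 ≈ 0.966500
step 2 [2y] bond c/1=3/100: DF=(201911/200000 − 3/100·(0.966500))/(1+3/100) = 119/125 ≈ 0.952000
step 3 [3y] zero: DF = P = 9117/10000 ≈ 0.911700
step 4 [4y] zero: DF = P = 4309/5000 ≈ 0.861800
step 5 [5y] swap r/1=9/221: DF=(1 − 9/221·(0.966500+0.952000+0.911700+0.861800))/(1+9/221) = 2041/2500 ≈ 0.816400
step 6 [6y] zero: DF = P = 8139/10000 ≈ 0.813900

1 1 1933/2000
2 2 119/125
3 3 9117/10000
4 4 4309/5000
5 5 2041/2500
6 6 8139/10000
DF(6y) = 8139/10000 ≈ 0.813900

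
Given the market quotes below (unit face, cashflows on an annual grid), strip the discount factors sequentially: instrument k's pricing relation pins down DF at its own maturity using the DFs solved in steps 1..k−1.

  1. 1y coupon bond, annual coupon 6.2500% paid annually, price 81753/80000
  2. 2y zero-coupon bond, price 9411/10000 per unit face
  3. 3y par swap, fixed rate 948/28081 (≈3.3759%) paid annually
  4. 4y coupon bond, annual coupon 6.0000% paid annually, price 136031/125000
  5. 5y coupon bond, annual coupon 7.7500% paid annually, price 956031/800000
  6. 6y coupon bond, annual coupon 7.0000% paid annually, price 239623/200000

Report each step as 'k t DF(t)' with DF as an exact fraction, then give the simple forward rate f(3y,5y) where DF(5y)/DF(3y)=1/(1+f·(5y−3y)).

1 1 4809/5000
2 2 9411/10000
3 3 2263/2500
4 4 8677/10000
5 5 8447/10000
6 6 103/125
f(3y,5y) = ((2263/2500)/(8447/10000) − 1)/(2) = 605/16894 ≈ 3.5812%

step 1 [1y] bond c/1=1/16: DF=(81753/80000 − 1/16·(0))/(1+1/16) = 4809/5000 ≈ 0.961800
step 2 [2y] zero: DF = P = 9411/10000 ≈ 0.941100
step 3 [3y] swap r/1=948/28081: DF=(1 − 948/28081·(0.961800+0.941100))/(1+948/28081) = 2263/2500 ≈ 0.905200
step 4 [4y] bond c/1=3/50: DF=(136031/125000 − 3/50·(0.961800+0.941100+0.905200))/(1+3/50) = 8677/10000 ≈ 0.867700
step 5 [5y] bond c/1=31/400: DF=(956031/800000 − 31/400·(0.961800+0.941100+0.905200+0.867700))/(1+31/400) = 8447/10000 ≈ 0.844700
step 6 [6y] bond c/1=7/100: DF=(239623/200000 − 7/100·(0.961800+0.941100+0.905200+0.867700+0.844700))/(1+7/100) = 103/125 ≈ 0.824000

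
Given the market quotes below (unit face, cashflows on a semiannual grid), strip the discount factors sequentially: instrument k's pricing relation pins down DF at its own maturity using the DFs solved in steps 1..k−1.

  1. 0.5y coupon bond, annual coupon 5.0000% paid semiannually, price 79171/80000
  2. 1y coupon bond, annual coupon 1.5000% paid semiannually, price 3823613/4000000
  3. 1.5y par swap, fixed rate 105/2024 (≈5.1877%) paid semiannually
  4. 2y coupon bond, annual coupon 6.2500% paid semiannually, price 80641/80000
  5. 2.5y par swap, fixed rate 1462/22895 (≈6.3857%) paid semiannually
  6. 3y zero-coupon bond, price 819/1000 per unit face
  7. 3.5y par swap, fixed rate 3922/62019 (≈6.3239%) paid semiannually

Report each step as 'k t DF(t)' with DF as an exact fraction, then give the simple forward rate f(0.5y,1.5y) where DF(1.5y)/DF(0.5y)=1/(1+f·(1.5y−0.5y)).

step 1 [0.5y] bond c/2=1/40: DF=(79171/80000 − 1/40·(0))/(1+1/40) = 1931/2000 ≈ 0.965500
step 2 [1y] bond c/2=3/400: DF=(3823613/4000000 − 3/400·(0.965500))/(1+3/400) = 1177/1250 ≈ 0.941600
step 3 [1.5y] swap r/2=105/4048: DF=(1 − 105/4048·(0.965500+0.941600))/(1+105/4048) = 1853/2000 ≈ 0.926500
step 4 [2y] bond c/2=1/32: DF=(80641/80000 − 1/32·(0.965500+0.941600+0.926500))/(1+1/32) = 2229/2500 ≈ 0.891600
step 5 [2.5y] swap r/2=731/22895: DF=(1 − 731/22895·(0.965500+0.941600+0.926500+0.891600))/(1+731/22895) = 4269/5000 ≈ 0.853800
step 6 [3y] zero: DF = P = 819/1000 ≈ 0.819000
step 7 [3.5y] swap r/2=1961/62019: DF=(1 − 1961/62019·(0.965500+0.941600+0.926500+0.891600+0.853800+0.819000))/(1+1961/62019) = 8039/10000 ≈ 0.803900

1 1/2 1931/2000
2 1 1177/1250
3 3/2 1853/2000
4 2 2229/2500
5 5/2 4269/5000
6 3 819/1000
7 7/2 8039/10000
f(0.5y,1.5y) = ((1931/2000)/(1853/2000) − 1)/(1) = 78/1853 ≈ 4.2094%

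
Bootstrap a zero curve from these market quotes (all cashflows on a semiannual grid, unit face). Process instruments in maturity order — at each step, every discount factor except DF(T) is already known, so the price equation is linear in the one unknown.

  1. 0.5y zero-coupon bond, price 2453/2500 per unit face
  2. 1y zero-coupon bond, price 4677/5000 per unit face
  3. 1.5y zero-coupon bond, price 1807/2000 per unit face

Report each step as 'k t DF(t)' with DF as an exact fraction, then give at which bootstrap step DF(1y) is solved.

1 1/2 2453/2500
2 1 4677/5000
3 3/2 1807/2000
DF(1y) is solved at step 2

step 1 [0.5y] zero: DF = P = 2453/2500 ≈ 0.981200
step 2 [1y] zero: DF = P = 4677/5000 ≈ 0.935400
step 3 [1.5y] zero: DF = P = 1807/2000 ≈ 0.903500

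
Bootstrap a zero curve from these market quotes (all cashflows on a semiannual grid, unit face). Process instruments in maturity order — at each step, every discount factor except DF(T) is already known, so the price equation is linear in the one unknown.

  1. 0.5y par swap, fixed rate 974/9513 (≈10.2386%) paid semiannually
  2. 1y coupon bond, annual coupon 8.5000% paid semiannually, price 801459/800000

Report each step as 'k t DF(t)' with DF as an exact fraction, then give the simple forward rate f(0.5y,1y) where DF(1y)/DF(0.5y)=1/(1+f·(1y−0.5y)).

step 1 [0.5y] swap r/2=487/9513: DF=(1 − 487/9513·(0))/(1+487/9513) = 9513/10000 ≈ 0.951300
step 2 [1y] bond c/2=17/400: DF=(801459/800000 − 17/400·(0.951300))/(1+17/400) = 4611/5000 ≈ 0.922200

1 1/2 9513/10000
2 1 4611/5000
f(0.5y,1y) = ((9513/10000)/(4611/5000) − 1)/(1/2) = 97/1537 ≈ 6.3110%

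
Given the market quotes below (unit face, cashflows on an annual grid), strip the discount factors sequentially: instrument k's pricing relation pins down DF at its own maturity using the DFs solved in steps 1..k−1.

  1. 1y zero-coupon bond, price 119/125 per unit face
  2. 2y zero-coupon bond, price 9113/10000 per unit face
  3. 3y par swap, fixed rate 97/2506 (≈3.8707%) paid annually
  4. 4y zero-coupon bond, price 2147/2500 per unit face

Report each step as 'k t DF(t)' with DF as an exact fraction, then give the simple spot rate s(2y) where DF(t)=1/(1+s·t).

step 1 [1y] zero: DF = P = 119/125 ≈ 0.952000
step 2 [2y] zero: DF = P = 9113/10000 ≈ 0.911300
step 3 [3y] swap r/1=97/2506: DF=(1 − 97/2506·(0.952000+0.911300))/(1+97/2506) = 8933/10000 ≈ 0.893300
step 4 [4y] zero: DF = P = 2147/2500 ≈ 0.858800

1 1 119/125
2 2 9113/10000
3 3 8933/10000
4 4 2147/2500
s(2y) = (1/(9113/10000) − 1)/(2) = 887/18226 ≈ 4.8667%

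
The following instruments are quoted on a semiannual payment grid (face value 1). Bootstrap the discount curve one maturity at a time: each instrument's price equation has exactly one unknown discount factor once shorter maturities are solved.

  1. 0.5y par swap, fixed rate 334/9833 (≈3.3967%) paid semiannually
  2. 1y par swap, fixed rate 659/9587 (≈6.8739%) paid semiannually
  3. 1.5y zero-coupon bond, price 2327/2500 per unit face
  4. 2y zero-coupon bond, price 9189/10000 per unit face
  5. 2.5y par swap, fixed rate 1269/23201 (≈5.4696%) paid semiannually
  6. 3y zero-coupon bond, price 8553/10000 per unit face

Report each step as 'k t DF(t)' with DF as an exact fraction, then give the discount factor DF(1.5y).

step 1 [0.5y] swap r/2=167/9833: DF=(1 − 167/9833·(0))/(1+167/9833) = 9833/10000 ≈ 0.983300
step 2 [1y] swap r/2=659/19174: DF=(1 − 659/19174·(0.983300))/(1+659/19174) = 9341/10000 ≈ 0.934100
step 3 [1.5y] zero: DF = P = 2327/2500 ≈ 0.930800
step 4 [2y] zero: DF = P = 9189/10000 ≈ 0.918900
step 5 [2.5y] swap r/2=1269/46402: DF=(1 − 1269/46402·(0.983300+0.934100+0.930800+0.918900))/(1+1269/46402) = 8731/10000 ≈ 0.873100
step 6 [3y] zero: DF = P = 8553/10000 ≈ 0.855300

1 1/2 9833/10000
2 1 9341/10000
3 3/2 2327/2500
4 2 9189/10000
5 5/2 8731/10000
6 3 8553/10000
DF(1.5y) = 2327/2500 ≈ 0.930800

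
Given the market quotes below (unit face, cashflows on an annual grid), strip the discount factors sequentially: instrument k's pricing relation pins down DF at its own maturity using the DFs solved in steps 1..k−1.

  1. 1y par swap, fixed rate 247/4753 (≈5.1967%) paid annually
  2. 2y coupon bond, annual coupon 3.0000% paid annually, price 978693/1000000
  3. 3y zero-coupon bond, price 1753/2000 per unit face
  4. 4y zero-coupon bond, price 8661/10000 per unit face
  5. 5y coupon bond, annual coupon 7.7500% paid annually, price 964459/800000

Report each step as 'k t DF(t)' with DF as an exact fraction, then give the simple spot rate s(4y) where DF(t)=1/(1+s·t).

1 1 4753/5000
2 2 369/400
3 3 1753/2000
4 4 8661/10000
5 5 2147/2500
s(4y) = (1/(8661/10000) − 1)/(4) = 1339/34644 ≈ 3.8650%

step 1 [1y] swap r/1=247/4753: DF=(1 − 247/4753·(0))/(1+247/4753) = 4753/5000 ≈ 0.950600
step 2 [2y] bond c/1=3/100: DF=(978693/1000000 − 3/100·(0.950600))/(1+3/100) = 369/400 ≈ 0.922500
step 3 [3y] zero: DF = P = 1753/2000 ≈ 0.876500
step 4 [4y] zero: DF = P = 8661/10000 ≈ 0.866100
step 5 [5y] bond c/1=31/400: DF=(964459/800000 − 31/400·(0.950600+0.922500+0.876500+0.866100))/(1+31/400) = 2147/2500 ≈ 0.858800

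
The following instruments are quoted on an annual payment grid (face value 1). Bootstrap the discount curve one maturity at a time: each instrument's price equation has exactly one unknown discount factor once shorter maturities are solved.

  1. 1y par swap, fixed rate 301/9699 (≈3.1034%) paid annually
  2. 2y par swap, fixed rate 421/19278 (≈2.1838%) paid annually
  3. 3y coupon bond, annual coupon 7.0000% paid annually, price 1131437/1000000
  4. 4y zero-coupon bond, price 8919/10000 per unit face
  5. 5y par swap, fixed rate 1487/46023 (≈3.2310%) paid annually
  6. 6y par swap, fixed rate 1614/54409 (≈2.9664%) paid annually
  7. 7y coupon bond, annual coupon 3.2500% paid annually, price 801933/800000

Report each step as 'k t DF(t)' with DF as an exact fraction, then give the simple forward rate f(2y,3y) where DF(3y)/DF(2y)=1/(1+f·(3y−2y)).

1 1 9699/10000
2 2 9579/10000
3 3 9313/10000
4 4 8919/10000
5 5 8513/10000
6 6 4193/5000
7 7 1999/2500
f(2y,3y) = ((9579/10000)/(9313/10000) − 1)/(1) = 266/9313 ≈ 2.8562%

step 1 [1y] swap r/1=301/9699: DF=(1 − 301/9699·(0))/(1+301/9699) = 9699/10000 ≈ 0.969900
step 2 [2y] swap r/1=421/19278: DF=(1 − 421/19278·(0.969900))/(1+421/19278) = 9579/10000 ≈ 0.957900
step 3 [3y] bond c/1=7/100: DF=(1131437/1000000 − 7/100·(0.969900+0.957900))/(1+7/100) = 9313/10000 ≈ 0.931300
step 4 [4y] zero: DF = P = 8919/10000 ≈ 0.891900
step 5 [5y] swap r/1=1487/46023: DF=(1 − 1487/46023·(0.969900+0.957900+0.931300+0.891900))/(1+1487/46023) = 8513/10000 ≈ 0.851300
step 6 [6y] swap r/1=1614/54409: DF=(1 − 1614/54409·(0.969900+0.957900+0.931300+0.891900+0.851300))/(1+1614/54409) = 4193/5000 ≈ 0.838600
step 7 [7y] bond c/1=13/400: DF=(801933/800000 − 13/400·(0.969900+0.957900+0.931300+0.891900+0.851300+0.838600))/(1+13/400) = 1999/2500 ≈ 0.799600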